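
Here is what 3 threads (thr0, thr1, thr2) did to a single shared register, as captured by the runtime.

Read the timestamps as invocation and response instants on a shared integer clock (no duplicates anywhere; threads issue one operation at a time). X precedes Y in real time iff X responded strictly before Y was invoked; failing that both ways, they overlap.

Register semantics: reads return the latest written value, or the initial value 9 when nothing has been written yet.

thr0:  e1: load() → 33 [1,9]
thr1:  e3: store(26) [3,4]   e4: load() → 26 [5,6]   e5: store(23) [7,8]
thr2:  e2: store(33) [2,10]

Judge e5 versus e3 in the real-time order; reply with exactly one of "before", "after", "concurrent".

after

e5 spans [7,8], e3 spans [3,4]
resp(e3)=4 < inv(e5)=7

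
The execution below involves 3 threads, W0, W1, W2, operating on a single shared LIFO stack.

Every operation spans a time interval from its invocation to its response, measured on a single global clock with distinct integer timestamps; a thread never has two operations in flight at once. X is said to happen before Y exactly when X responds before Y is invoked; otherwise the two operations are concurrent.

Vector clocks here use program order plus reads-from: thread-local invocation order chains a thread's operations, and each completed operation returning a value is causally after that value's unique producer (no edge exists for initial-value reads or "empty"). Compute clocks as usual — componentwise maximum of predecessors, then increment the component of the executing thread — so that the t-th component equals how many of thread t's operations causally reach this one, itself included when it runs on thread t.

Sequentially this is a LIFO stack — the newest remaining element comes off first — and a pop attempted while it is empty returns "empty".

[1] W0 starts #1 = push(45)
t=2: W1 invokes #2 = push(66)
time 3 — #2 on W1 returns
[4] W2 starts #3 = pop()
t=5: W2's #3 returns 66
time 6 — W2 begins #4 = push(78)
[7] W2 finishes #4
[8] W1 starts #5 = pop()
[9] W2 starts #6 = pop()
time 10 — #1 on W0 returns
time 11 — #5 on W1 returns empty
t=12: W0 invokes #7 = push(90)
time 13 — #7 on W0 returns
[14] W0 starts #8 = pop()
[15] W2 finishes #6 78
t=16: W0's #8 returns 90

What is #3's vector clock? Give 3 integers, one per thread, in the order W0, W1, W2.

#2 (invocation 2): nothing precedes it; W1's component alone gives (0, 1, 0)
#1 (invocation 1): nothing precedes it; W0's component alone gives (1, 0, 0)
#3, invoked 4, takes VC(#2)=(0, 1, 0) under max, adds 1 for W2 → (0, 1, 1)
#5, invoked 8, takes VC(#2)=(0, 1, 0) under max, adds 1 for W1 → (0, 2, 0)
#7, invoked 12, takes VC(#1)=(1, 0, 0) under max, adds 1 for W0 → (2, 0, 0)
#4, invoked 6, takes VC(#3)=(0, 1, 1) under max, adds 1 for W2 → (0, 1, 2)
#8, invoked 14, takes VC(#7)=(2, 0, 0) under max, adds 1 for W0 → (3, 0, 0)
#6, invoked 9, takes VC(#4)=(0, 1, 2) under max, adds 1 for W2 → (0, 1, 3)
target: VC(#3) = (0, 1, 1)

(0, 1, 1)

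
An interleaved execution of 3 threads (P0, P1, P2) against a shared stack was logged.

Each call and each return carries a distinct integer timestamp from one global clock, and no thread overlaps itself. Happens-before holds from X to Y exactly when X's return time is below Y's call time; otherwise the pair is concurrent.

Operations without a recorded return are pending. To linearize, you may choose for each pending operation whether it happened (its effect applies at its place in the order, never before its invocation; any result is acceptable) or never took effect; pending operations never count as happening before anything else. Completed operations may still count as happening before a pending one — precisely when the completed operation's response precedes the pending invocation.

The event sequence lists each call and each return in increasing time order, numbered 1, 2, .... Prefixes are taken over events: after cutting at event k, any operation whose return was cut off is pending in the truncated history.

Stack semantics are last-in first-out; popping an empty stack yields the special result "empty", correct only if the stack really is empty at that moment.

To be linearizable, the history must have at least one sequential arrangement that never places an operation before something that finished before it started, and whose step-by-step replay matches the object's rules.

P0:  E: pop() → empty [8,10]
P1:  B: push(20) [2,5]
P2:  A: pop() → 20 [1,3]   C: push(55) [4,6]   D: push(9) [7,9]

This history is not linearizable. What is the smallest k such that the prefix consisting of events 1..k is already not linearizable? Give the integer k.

10

a valid linearization of events 1..9 exists, for instance B, A, C, D:
1. B push(20), leaving stack <20>
2. A pop() → 20, leaving stack <>
3. C push(55), leaving stack <55>
4. D push(9), leaving stack <55,9>
adding event 10 (E responds at 10) leaves no legal real-time order
for example A, B, C, D, E fails at step 1: A pop() → 20 is not legal there
for example A, B, C, E, D fails at step 1: A pop() → 20 is not legal there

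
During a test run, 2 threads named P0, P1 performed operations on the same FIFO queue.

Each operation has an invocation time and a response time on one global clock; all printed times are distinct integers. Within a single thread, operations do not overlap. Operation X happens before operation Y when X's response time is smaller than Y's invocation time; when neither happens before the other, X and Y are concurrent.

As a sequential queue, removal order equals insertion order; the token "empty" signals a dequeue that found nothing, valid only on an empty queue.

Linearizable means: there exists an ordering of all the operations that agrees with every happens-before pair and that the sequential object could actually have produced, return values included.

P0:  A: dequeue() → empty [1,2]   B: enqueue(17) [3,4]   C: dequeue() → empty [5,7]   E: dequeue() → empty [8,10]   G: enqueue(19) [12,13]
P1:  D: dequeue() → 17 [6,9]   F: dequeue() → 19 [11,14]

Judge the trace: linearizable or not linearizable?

one valid linearization: A, B, D, C, E, G, F
step 1: A dequeue() → empty — queue <>
step 2: B enqueue(17) — queue <17>
step 3: D dequeue() → 17 — queue <>
step 4: C dequeue() → empty — queue <>
step 5: E dequeue() → empty — queue <>
step 6: G enqueue(19) — queue <19>
step 7: F dequeue() → 19 — queue <>

linearizable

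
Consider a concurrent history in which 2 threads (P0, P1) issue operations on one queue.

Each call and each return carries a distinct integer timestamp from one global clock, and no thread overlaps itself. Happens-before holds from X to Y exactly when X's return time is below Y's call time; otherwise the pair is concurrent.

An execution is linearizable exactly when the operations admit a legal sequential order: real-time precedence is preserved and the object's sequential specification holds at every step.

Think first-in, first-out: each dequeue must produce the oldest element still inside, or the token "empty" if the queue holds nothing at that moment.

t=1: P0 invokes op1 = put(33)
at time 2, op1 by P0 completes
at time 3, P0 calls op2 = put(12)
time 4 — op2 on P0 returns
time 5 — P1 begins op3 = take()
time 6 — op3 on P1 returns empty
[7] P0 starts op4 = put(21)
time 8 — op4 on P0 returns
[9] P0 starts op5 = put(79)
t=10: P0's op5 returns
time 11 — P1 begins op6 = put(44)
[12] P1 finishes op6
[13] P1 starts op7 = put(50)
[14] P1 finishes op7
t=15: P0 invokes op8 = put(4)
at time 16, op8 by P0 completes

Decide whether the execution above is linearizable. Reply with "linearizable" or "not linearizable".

prefix check: 1..5 passes, 1..6 fails once op3's time-6 response joins
exactly one order of the 3 completed ops respects real time; the queue replay fails
sample order op1, op2, op3 stalls at step 3 — op3 take() → empty has no legal effect

not linearizable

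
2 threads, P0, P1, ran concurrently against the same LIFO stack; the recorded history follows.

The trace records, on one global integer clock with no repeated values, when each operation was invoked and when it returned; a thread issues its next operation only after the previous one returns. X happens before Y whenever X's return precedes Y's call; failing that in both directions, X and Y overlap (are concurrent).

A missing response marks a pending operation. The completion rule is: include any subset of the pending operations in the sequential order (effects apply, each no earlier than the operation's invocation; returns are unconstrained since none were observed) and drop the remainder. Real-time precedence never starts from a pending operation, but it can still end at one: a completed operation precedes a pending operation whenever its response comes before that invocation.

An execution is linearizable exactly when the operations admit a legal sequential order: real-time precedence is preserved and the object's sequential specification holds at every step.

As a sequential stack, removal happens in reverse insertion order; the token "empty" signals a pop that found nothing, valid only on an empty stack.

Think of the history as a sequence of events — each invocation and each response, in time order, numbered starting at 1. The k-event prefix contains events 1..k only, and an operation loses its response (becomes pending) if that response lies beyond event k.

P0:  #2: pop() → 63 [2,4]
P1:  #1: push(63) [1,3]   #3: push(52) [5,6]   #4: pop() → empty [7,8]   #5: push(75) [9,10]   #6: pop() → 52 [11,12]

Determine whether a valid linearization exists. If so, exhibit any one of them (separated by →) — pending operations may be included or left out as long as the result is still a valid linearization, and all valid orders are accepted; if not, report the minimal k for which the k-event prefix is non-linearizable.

already the first 8 events (up to #4's response at time 8) admit no linearization; the first 7 still do
the 4 completed operations admit 2 real-time orders; each fails the LIFO stack replay
one such order, #1, #2, #3, #4, breaks at step 4 where #4 pop() → empty is illegal
one such order, #2, #1, #3, #4, breaks at step 1 where #2 pop() → 63 is illegal

not linearizable — minimal violating prefix: 8 events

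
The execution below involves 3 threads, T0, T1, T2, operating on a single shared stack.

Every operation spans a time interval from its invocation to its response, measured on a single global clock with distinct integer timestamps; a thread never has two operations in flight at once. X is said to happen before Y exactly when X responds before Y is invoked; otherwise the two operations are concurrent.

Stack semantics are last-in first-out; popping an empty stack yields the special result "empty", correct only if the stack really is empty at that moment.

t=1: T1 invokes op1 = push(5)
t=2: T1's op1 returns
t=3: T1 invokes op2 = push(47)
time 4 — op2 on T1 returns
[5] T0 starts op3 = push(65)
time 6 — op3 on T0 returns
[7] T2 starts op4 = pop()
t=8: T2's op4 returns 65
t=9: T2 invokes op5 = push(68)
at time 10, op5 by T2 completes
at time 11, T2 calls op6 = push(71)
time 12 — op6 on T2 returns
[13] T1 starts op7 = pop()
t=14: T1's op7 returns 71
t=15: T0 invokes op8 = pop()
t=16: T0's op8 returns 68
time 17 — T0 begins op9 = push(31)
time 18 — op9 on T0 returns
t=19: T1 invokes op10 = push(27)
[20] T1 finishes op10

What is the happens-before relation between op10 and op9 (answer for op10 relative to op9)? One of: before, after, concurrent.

after

op10 spans [19,20], op9 spans [17,18]
resp(op9)=18 < inv(op10)=19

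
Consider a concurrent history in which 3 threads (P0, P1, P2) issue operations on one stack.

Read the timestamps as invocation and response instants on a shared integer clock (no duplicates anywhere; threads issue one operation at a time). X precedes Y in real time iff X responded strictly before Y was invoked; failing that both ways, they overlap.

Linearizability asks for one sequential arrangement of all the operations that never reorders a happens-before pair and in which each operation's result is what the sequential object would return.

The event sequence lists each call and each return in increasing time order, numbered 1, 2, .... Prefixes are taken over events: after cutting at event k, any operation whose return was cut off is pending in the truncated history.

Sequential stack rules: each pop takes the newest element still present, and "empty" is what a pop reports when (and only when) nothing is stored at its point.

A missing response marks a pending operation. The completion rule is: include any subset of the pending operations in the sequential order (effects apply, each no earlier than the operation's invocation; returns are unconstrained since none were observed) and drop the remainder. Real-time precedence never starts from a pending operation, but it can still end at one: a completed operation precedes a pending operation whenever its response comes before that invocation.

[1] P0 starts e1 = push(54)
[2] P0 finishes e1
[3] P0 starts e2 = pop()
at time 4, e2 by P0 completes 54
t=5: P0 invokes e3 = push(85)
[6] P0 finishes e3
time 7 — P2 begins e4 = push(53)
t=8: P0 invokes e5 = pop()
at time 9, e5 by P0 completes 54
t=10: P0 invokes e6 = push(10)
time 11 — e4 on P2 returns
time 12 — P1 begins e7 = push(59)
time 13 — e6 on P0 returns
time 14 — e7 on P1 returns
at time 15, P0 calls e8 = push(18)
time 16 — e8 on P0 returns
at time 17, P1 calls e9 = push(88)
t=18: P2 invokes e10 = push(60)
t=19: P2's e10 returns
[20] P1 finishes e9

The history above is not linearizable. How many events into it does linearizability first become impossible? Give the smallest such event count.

9

a valid linearization of events 1..8 exists, for instance e1, e2, e3:
after step 1 (e1 push(54)): stack <54>
after step 2 (e2 pop() → 54): stack <>
after step 3 (e3 push(85)): stack <85>
at event 9 (e5's time-9 response) nothing linearizes any more
including or dropping the 1 pending operation (e4) in any combination fails
one such order, e1, e2, e3, e5 (pending dropped), breaks at step 4 where e5 pop() → 54 is illegal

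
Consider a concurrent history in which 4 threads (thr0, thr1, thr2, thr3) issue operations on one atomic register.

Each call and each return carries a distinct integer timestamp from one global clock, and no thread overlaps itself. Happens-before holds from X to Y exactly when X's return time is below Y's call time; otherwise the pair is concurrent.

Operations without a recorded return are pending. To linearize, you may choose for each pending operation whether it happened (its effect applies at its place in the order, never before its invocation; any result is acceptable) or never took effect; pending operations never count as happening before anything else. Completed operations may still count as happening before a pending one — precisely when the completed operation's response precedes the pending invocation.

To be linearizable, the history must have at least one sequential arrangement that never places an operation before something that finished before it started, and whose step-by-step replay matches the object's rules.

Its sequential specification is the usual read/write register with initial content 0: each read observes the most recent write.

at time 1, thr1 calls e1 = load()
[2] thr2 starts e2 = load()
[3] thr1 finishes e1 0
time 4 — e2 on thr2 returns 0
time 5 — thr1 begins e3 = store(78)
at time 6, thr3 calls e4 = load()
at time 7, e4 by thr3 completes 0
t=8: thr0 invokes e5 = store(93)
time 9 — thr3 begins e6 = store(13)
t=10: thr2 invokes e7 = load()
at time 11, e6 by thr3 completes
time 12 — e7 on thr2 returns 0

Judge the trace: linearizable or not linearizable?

linearizable

a witness: e1, e2, e4, e7, e3, e5, e6
after step 1 (e1 load() → 0): value 0
after step 2 (e2 load() → 0): value 0
after step 3 (e4 load() → 0): value 0
after step 4 (e7 load() → 0): value 0
after step 5 (e3 store(78) (pending, included)): value 78
after step 6 (e5 store(93) (pending, included)): value 93
after step 7 (e6 store(13)): value 13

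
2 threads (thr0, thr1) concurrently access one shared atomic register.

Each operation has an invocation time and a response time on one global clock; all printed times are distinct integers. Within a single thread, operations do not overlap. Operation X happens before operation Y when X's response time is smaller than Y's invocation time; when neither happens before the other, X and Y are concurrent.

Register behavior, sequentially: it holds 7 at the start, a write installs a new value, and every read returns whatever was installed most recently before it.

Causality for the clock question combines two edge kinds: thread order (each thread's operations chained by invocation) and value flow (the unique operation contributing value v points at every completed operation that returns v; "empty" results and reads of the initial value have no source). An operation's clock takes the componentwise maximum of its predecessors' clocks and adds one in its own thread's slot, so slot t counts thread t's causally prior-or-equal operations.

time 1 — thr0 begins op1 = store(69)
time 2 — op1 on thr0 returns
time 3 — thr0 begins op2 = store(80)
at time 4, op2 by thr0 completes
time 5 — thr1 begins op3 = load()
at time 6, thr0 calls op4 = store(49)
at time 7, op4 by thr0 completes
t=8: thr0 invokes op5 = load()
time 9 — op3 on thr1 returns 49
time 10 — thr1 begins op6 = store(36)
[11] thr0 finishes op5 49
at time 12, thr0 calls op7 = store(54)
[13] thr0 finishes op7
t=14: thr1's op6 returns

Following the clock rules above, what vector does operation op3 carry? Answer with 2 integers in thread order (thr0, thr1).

(3, 1)

invoked at 1, op1 has no predecessors; its own thr0 bump gives (1, 0)
VC(op2, invoked at 3): max of VC(op1)=(1, 0), then +1 on thread thr0 → (2, 0)
VC(op4, invoked at 6): max of VC(op2)=(2, 0), then +1 on thread thr0 → (3, 0)
VC(op3, invoked at 5): max of VC(op4)=(3, 0), then +1 on thread thr1 → (3, 1)
VC(op5, invoked at 8): max of VC(op4)=(3, 0), then +1 on thread thr0 → (4, 0)
VC(op6, invoked at 10): max of VC(op3)=(3, 1), then +1 on thread thr1 → (3, 2)
VC(op7, invoked at 12): max of VC(op5)=(4, 0), then +1 on thread thr0 → (5, 0)
target: VC(op3) = (3, 1)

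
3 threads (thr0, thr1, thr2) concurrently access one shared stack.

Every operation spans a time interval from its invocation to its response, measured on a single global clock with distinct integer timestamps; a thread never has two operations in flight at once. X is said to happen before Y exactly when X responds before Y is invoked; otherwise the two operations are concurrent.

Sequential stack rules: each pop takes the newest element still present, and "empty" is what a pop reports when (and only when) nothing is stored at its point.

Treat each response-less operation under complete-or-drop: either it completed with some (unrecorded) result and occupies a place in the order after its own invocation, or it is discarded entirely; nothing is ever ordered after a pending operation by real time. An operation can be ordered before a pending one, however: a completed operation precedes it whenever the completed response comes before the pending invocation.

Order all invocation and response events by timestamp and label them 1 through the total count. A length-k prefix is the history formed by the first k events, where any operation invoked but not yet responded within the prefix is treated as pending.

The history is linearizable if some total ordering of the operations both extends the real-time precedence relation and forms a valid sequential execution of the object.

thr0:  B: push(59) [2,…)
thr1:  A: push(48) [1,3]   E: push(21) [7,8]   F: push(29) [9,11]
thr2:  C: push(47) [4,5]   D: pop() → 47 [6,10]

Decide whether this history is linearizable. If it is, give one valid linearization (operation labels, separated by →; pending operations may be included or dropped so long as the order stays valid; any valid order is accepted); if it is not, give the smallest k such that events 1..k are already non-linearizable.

1. A push(48), leaving stack <48>
2. B push(59) (pending, included), leaving stack <48,59>
3. C push(47), leaving stack <48,59,47>
4. D pop() → 47, leaving stack <48,59>
5. E push(21), leaving stack <48,59,21>
6. F push(29), leaving stack <48,59,21,29>

linearizable — witness: A → B → C → D → E → F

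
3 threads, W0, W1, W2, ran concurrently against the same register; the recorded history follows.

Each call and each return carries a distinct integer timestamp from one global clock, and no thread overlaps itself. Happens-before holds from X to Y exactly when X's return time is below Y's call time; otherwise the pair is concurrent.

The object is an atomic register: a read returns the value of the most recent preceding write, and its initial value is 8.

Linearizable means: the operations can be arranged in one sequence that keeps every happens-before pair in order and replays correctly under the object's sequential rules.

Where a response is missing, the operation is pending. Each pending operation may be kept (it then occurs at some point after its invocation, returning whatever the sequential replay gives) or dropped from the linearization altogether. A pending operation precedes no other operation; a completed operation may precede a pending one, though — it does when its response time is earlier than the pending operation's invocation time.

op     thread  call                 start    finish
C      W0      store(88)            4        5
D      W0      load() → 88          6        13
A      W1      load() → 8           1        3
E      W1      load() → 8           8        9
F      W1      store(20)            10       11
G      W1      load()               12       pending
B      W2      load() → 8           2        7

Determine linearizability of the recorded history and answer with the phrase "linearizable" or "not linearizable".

not linearizable

through event 8 a valid linearization exists; event 9 (E responding at time 9) ends that
every one of the 3 real-time-consistent orders over 4 completed register ops fails the sequential spec
completion choices over the 1 pending operation (D) were checked; none helps
e.g. A, B, C, E (pending dropped): illegal at step 4, since E load() → 8 cannot apply there
e.g. A, C, B, E (pending dropped): illegal at step 3, since B load() → 8 cannot apply there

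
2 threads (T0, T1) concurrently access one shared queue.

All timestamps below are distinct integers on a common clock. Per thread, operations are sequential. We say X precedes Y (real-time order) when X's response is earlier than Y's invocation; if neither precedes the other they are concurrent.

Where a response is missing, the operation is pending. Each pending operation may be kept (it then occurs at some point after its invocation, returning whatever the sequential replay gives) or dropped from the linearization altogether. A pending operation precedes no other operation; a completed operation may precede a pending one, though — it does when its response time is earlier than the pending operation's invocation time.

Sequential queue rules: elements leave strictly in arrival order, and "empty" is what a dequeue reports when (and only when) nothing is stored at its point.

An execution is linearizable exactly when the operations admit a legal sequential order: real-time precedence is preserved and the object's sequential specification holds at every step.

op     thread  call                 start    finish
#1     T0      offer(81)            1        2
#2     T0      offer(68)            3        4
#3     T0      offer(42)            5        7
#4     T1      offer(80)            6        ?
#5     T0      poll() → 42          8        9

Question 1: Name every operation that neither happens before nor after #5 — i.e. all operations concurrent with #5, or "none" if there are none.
overlap test against #5 [8,9]: concurrent iff the interval meets 8..9
#1 [1,2]: before
#2 [3,4]: before
#3 [5,7]: before
#4 [6,…): concurrent

#4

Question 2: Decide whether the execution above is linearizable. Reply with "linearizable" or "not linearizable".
through event 8 a valid linearization exists; event 9 (#5 responding at time 9) ends that
one real-time candidate order over the 4 completed operations — the queue replay rejects it
include/drop combinations of the 1 pending operation (#4) were all tried; none helps
sample order #1, #2, #3, #5 (pending dropped) stalls at step 4 — #5 poll() → 42 has no legal effect

not linearizable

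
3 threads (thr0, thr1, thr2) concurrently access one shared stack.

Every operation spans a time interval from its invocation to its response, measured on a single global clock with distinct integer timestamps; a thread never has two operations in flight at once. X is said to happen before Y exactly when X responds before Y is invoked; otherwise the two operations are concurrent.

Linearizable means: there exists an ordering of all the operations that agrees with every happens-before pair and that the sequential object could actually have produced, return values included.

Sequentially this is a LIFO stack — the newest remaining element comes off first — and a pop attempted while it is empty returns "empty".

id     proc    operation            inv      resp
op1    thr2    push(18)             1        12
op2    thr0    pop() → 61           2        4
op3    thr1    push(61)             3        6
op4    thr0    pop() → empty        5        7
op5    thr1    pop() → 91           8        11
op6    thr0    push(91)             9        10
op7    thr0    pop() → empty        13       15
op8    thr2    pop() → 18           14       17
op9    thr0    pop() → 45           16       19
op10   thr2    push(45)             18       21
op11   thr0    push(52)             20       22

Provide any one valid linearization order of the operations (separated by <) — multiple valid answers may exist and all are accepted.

op3 < op2 < op4 < op1 < op6 < op5 < op8 < op7 < op10 < op9 < op11

step 1: op3 push(61) — stack <61>
step 2: op2 pop() → 61 — stack <>
step 3: op4 pop() → empty — stack <>
step 4: op1 push(18) — stack <18>
step 5: op6 push(91) — stack <18,91>
step 6: op5 pop() → 91 — stack <18>
step 7: op8 pop() → 18 — stack <>
step 8: op7 pop() → empty — stack <>
step 9: op10 push(45) — stack <45>
step 10: op9 pop() → 45 — stack <>
step 11: op11 push(52) — stack <52>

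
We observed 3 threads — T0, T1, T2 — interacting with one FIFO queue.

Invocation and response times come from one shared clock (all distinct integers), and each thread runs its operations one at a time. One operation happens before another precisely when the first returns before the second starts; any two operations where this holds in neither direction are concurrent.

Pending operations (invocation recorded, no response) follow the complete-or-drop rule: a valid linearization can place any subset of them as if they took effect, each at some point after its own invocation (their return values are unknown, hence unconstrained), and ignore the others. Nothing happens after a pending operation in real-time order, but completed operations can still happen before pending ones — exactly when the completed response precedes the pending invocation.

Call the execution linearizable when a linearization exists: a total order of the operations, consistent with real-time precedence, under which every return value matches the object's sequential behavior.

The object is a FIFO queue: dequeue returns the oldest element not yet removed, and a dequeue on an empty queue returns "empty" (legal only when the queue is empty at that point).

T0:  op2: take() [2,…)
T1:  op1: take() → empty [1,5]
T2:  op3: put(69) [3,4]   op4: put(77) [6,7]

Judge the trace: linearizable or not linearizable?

one valid linearization: op1, op2, op3, op4
after step 1 (op1 take() → empty): queue <>
after step 2 (op2 take() (pending, included)): queue <>
after step 3 (op3 put(69)): queue <69>
after step 4 (op4 put(77)): queue <69,77>

linearizable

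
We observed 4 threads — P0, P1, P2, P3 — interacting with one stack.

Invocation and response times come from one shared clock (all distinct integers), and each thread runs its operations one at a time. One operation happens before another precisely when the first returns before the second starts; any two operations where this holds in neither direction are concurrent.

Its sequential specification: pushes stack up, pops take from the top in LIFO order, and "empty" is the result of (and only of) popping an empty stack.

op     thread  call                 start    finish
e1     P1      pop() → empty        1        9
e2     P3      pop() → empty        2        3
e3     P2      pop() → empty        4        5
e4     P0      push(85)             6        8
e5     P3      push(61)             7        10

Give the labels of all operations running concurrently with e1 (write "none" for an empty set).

concurrent with e1 ([1,9]): every op whose interval crosses 1..9
e2 [2,3]: concurrent
e3 [4,5]: concurrent
e4 [6,8]: concurrent
e5 [7,10]: concurrent

e2, e3, e4, e5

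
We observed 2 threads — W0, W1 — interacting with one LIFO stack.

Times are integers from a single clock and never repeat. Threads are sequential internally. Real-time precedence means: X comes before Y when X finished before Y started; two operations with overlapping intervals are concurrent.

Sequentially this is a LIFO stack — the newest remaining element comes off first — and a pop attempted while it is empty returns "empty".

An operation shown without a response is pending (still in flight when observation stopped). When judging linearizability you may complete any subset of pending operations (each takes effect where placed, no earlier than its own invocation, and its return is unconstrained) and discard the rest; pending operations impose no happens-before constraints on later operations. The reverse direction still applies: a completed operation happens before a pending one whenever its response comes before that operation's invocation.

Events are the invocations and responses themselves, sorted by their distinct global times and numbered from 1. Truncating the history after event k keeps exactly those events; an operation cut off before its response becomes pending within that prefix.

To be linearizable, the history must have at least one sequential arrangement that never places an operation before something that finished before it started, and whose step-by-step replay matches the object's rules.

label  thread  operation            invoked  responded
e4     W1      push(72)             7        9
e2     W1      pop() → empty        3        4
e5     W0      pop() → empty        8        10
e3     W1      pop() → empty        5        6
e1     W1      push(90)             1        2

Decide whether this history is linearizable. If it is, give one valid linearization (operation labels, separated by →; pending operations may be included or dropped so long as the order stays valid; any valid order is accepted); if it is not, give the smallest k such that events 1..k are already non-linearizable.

through event 3 a valid linearization exists; event 4 (e2 responding at time 4) ends that
the sole real-time-consistent order of 2 completed operations fails the LIFO stack replay
take e1, e2: step 2 already fails, because e2 pop() → empty cannot occur there

not linearizable — minimal violating prefix: 4 events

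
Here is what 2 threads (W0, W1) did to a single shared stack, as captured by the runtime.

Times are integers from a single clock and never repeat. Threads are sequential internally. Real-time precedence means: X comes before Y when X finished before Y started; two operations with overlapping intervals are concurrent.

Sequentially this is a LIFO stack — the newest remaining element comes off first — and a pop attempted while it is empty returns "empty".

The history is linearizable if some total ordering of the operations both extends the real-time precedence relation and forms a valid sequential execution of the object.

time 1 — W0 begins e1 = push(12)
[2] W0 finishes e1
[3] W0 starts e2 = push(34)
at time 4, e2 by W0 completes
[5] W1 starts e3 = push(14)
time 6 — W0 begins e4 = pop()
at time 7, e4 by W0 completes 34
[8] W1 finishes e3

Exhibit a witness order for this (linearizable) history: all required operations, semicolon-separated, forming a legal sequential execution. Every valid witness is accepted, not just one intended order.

e1; e2; e4; e3

after step 1 (e1 push(12)): stack <12>
after step 2 (e2 push(34)): stack <12,34>
after step 3 (e4 pop() → 34): stack <12>
after step 4 (e3 push(14)): stack <12,14>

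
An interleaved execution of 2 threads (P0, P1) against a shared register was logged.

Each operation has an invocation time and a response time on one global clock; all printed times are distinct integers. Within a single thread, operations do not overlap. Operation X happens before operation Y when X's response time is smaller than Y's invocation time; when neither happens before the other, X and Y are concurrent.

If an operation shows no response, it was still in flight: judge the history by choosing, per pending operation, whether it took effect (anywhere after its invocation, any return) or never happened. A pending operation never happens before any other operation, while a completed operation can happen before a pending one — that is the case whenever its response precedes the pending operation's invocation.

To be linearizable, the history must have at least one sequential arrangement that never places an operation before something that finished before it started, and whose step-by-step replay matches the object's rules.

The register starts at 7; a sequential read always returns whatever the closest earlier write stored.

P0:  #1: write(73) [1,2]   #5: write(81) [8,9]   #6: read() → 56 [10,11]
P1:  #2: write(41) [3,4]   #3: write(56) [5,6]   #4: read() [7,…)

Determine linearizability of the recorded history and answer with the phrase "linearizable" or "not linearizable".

not linearizable

through event 10 a valid linearization exists; event 11 (#6 responding at time 11) ends that
a single order respects real time; the 5 completed register operations fail replay along it
no completion choice of the 1 pending operation (#4) rescues it — every subset was tried
e.g. #1, #2, #3, #5, #6 (pending dropped): illegal at step 5, since #6 read() → 56 cannot apply there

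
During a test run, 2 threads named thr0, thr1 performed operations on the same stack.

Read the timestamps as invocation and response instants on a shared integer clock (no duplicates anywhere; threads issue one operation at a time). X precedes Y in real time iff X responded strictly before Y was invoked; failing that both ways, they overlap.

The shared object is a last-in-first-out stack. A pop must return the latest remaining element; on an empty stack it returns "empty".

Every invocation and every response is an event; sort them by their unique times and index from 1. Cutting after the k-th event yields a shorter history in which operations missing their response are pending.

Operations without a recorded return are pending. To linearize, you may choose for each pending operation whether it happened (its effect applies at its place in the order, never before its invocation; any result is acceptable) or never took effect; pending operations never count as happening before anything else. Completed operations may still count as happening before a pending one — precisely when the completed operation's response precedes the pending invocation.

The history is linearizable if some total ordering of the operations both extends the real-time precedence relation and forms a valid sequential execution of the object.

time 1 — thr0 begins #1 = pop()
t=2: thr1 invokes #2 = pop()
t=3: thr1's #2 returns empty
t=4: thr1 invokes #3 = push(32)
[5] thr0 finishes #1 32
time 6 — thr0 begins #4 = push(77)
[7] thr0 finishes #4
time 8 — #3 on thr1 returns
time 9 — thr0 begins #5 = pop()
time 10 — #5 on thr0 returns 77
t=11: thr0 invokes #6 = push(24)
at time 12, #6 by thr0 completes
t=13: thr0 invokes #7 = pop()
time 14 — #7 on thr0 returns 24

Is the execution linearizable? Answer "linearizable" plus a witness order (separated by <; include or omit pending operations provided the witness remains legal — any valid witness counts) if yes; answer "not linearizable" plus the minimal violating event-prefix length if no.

linearizable — witness: #2 < #3 < #1 < #4 < #5 < #6 < #7

after step 1 (#2 pop() → empty): stack <>
after step 2 (#3 push(32)): stack <32>
after step 3 (#1 pop() → 32): stack <>
after step 4 (#4 push(77)): stack <77>
after step 5 (#5 pop() → 77): stack <>
after step 6 (#6 push(24)): stack <24>
after step 7 (#7 pop() → 24): stack <>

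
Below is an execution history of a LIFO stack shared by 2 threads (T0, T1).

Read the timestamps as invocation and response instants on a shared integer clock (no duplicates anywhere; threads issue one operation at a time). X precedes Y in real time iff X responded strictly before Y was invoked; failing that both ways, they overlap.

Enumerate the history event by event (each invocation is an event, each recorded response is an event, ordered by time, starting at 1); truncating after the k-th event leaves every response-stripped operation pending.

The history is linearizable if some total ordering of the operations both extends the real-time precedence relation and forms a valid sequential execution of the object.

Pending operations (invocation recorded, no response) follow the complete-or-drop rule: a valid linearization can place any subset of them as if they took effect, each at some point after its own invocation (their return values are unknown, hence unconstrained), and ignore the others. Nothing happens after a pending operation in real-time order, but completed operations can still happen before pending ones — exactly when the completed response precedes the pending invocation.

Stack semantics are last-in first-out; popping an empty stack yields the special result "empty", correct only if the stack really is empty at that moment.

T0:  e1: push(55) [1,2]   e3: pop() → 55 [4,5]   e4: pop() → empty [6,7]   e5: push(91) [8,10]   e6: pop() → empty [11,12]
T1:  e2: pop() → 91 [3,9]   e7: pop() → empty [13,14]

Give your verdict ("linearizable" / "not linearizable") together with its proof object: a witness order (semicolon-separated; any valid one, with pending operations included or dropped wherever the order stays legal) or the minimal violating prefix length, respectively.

linearizable — witness: e1; e3; e4; e5; e2; e6; e7

after step 1 (e1 push(55)): stack <55>
after step 2 (e3 pop() → 55): stack <>
after step 3 (e4 pop() → empty): stack <>
after step 4 (e5 push(91)): stack <91>
after step 5 (e2 pop() → 91): stack <>
after step 6 (e6 pop() → empty): stack <>
after step 7 (e7 pop() → empty): stack <>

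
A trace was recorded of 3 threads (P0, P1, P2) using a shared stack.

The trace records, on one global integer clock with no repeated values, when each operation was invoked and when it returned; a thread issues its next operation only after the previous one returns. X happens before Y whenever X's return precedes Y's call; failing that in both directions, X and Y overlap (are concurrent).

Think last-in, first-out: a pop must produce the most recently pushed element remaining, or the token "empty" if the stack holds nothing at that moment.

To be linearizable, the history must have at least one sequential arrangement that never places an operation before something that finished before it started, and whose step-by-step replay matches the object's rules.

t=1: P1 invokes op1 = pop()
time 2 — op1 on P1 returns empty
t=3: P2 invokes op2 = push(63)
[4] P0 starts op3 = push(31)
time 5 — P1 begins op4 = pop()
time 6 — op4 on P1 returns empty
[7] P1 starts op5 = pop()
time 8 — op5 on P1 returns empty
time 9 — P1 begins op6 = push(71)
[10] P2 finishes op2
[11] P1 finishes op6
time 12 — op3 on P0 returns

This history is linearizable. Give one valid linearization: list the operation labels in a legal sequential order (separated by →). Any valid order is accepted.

op1 → op4 → op5 → op2 → op3 → op6

step 1: op1 pop() → empty — stack <>
step 2: op4 pop() → empty — stack <>
step 3: op5 pop() → empty — stack <>
step 4: op2 push(63) — stack <63>
step 5: op3 push(31) — stack <63,31>
step 6: op6 push(71) — stack <63,31,71>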